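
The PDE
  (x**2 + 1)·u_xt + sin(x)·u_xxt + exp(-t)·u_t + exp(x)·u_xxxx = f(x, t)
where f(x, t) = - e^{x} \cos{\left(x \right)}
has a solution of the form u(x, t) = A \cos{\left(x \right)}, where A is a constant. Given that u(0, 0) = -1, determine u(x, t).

Substitute the ansatz u = A \cos{\left(x \right)} into the left-hand side.
Derivatives of the ansatz:
  u_xt = 0
  u_xxt = 0
  u_t = 0
  u_xxxx = A \cos{\left(x \right)}
Term by term:
  (x**2 + 1)·u_xt = 0
  sin(x)·u_xxt = 0
  exp(-t)·u_t = 0
  exp(x)·u_xxxx = A e^{x} \cos{\left(x \right)}
So the left-hand side equals
  A e^{x} \cos{\left(x \right)}
This must equal f(x, t) = - e^{x} \cos{\left(x \right)} identically.
Matching coefficients of the independent functions:
  [e^{x} \cos{\left(x \right)}]:  A = -1
Solving: A = -1.
Check against the point condition:
  u(0, 0) = -1  ⟹  A = -1  ✓
Hence u(x, t) = - \cos{\left(x \right)}.

Answer: u(x, t) = - \cos{\left(x \right)}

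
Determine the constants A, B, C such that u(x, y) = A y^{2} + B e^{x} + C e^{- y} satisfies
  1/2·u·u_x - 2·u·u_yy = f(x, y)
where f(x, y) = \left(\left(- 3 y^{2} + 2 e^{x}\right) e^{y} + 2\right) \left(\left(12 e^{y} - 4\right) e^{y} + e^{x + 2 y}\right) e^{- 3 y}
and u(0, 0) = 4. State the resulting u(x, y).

Answer: u(x, y) = - 3 y^{2} + 2 e^{x} + 2 e^{- y}

Derivation:
Substitute the ansatz u = A y^{2} + B e^{x} + C e^{- y} into the left-hand side.
Derivatives of the ansatz:
  u_x = B e^{x}
  u_yy = 2 A + C e^{- y}
Term by term:
  1/2·u·u_x = \frac{A B y^{2} e^{x}}{2} + \frac{B^{2} e^{2 x}}{2} + \frac{B C e^{x} e^{- y}}{2}
  -2·u·u_yy = - 4 A^{2} y^{2} - 4 A B e^{x} - 2 A C y^{2} e^{- y} - 4 A C e^{- y} - 2 B C e^{x} e^{- y} - 2 C^{2} e^{- 2 y}
So the left-hand side equals
  - 4 A^{2} y^{2} + \frac{A B y^{2} e^{x}}{2} - 4 A B e^{x} - 2 A C y^{2} e^{- y} - 4 A C e^{- y} + \frac{B^{2} e^{2 x}}{2} - \frac{3 B C e^{x} e^{- y}}{2} - 2 C^{2} e^{- 2 y}
This must equal f(x, y) identically; expanded, f = - 3 y^{2} e^{x} - 36 y^{2} + 12 y^{2} e^{- y} + 2 e^{2 x} + 24 e^{x} - 6 e^{x} e^{- y} + 24 e^{- y} - 8 e^{- 2 y}.
Matching coefficients of the independent functions:
  [y^{2}]:  - 4 A^{2} = -36
  [y^{2} e^{x}]:  \frac{A B}{2} = -3
  [y^{2} e^{- y}]:  - 2 A C = 12
  [e^{x} e^{- y}]:  - \frac{3 B C}{2} = -6
  [e^{x}]:  - 4 A B = 24
  [e^{2 x}]:  \frac{B^{2}}{2} = 2
  [e^{- 2 y}]:  - 2 C^{2} = -8
  [e^{- y}]:  - 4 A C = 24
These equations allow (A, B, C) = (-3, 2, 2) or (3, -2, -2).
Impose the point condition(s):
  u(0, 0) = 4  ⟹  B + C = 4
Only A = -3, B = 2, C = 2 satisfies everything.
Hence u(x, y) = - 3 y^{2} + 2 e^{x} + 2 e^{- y}.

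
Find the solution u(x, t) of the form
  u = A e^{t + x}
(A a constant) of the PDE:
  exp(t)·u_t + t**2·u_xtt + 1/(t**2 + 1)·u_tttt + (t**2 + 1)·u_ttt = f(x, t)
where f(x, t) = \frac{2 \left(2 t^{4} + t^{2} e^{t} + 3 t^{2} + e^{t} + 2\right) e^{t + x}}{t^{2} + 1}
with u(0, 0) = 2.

Substitute the ansatz u = A e^{t + x} into the left-hand side.
Derivatives of the ansatz:
  u_t = A e^{t} e^{x}
  u_xtt = A e^{t} e^{x}
  u_tttt = A e^{t} e^{x}
  u_ttt = A e^{t} e^{x}
Term by term:
  exp(t)·u_t = A e^{2 t} e^{x}
  t**2·u_xtt = A t^{2} e^{t} e^{x}
  1/(t**2 + 1)·u_tttt = \frac{A e^{t} e^{x}}{t^{2} + 1}
  (t**2 + 1)·u_ttt = A t^{2} e^{t} e^{x} + A e^{t} e^{x}
So the left-hand side equals
  2 A t^{2} e^{t} e^{x} + A e^{2 t} e^{x} + A e^{t} e^{x} + \frac{A e^{t} e^{x}}{t^{2} + 1}
This must equal f(x, t) identically; expanded, f = 4 t^{2} e^{t} e^{x} + 2 e^{2 t} e^{x} + 2 e^{t} e^{x} + \frac{2 e^{t} e^{x}}{t^{2} + 1}.
Matching coefficients of the independent functions:
  [e^{t} e^{x}, e^{2 t} e^{x}, \frac{e^{t} e^{x}}{t^{2} + 1}]:  A = 2
  [t^{2} e^{t} e^{x}]:  2 A = 4
Solving: A = 2.
Check against the point condition:
  u(0, 0) = 2  ⟹  A = 2  ✓
Hence u(x, t) = 2 e^{t + x}.

Answer: u(x, t) = 2 e^{t + x}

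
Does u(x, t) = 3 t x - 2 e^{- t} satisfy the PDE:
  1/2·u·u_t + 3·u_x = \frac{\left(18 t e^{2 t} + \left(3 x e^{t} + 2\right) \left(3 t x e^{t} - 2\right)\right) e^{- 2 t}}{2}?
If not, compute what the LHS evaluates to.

Evaluate each term of the left-hand side for u = 3 t x - 2 e^{- t}.
Derivatives:
  u_t = 3 x + 2 e^{- t}
  u_x = 3 t
Terms:
  1/2·u·u_t = \frac{\left(3 x e^{t} + 2\right) \left(3 t x e^{t} - 2\right) e^{- 2 t}}{2}
  3·u_x = 9 t
Sum: LHS = \frac{\left(18 t e^{2 t} + \left(3 x e^{t} + 2\right) \left(3 t x e^{t} - 2\right)\right) e^{- 2 t}}{2}
This is exactly the given right-hand side, so u is a solution.

Answer: Yes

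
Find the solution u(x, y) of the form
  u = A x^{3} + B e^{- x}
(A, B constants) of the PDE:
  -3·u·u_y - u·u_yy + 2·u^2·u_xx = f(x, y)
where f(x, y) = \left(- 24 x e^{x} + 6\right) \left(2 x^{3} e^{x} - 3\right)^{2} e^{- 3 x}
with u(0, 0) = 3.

Substitute the ansatz u = A x^{3} + B e^{- x} into the left-hand side.
Derivatives of the ansatz:
  u_y = 0
  u_yy = 0
  u_xx = 6 A x + B e^{- x}
Term by term:
  -3·u·u_y = 0
  -u·u_yy = 0
  2·u^2·u_xx = 12 A^{3} x^{7} + 2 A^{2} B x^{6} e^{- x} + 24 A^{2} B x^{4} e^{- x} + 4 A B^{2} x^{3} e^{- 2 x} + 12 A B^{2} x e^{- 2 x} + 2 B^{3} e^{- 3 x}
So the left-hand side equals
  12 A^{3} x^{7} + 2 A^{2} B x^{6} e^{- x} + 24 A^{2} B x^{4} e^{- x} + 4 A B^{2} x^{3} e^{- 2 x} + 12 A B^{2} x e^{- 2 x} + 2 B^{3} e^{- 3 x}
This must equal f(x, y) identically; expanded, f = - 96 x^{7} + 24 x^{6} e^{- x} + 288 x^{4} e^{- x} - 72 x^{3} e^{- 2 x} - 216 x e^{- 2 x} + 54 e^{- 3 x}.
Matching coefficients of the independent functions:
  [x^{7}]:  12 A^{3} = -96
  [x e^{- 2 x}]:  12 A B^{2} = -216
  [x^{3} e^{- 2 x}]:  4 A B^{2} = -72
  [x^{4} e^{- x}]:  24 A^{2} B = 288
  [x^{6} e^{- x}]:  2 A^{2} B = 24
  [e^{- 3 x}]:  2 B^{3} = 54
Solving: A = -2, B = 3.
Check against the point condition:
  u(0, 0) = 3  ⟹  B = 3  ✓
Hence u(x, y) = - 2 x^{3} + 3 e^{- x}.

Answer: u(x, y) = - 2 x^{3} + 3 e^{- x}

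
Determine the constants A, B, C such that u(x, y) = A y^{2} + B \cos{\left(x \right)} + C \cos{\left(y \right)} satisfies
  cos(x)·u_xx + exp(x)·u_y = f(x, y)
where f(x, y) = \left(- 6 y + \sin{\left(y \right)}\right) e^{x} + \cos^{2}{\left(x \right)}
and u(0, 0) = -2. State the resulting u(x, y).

Substitute the ansatz u = A y^{2} + B \cos{\left(x \right)} + C \cos{\left(y \right)} into the left-hand side.
Derivatives of the ansatz:
  u_xx = - B \cos{\left(x \right)}
  u_y = 2 A y - C \sin{\left(y \right)}
Term by term:
  cos(x)·u_xx = - B \cos^{2}{\left(x \right)}
  exp(x)·u_y = 2 A y e^{x} - C e^{x} \sin{\left(y \right)}
So the left-hand side equals
  2 A y e^{x} - B \cos^{2}{\left(x \right)} - C e^{x} \sin{\left(y \right)}
This must equal f(x, y) identically; expanded, f = - 6 y e^{x} + e^{x} \sin{\left(y \right)} + \cos^{2}{\left(x \right)}.
Matching coefficients of the independent functions:
  [y e^{x}]:  2 A = -6
  [e^{x} \sin{\left(y \right)}]:  - C = 1
  [\cos^{2}{\left(x \right)}]:  - B = 1
Solving: A = -3, B = -1, C = -1.
Check against the point condition:
  u(0, 0) = -2  ⟹  B + C = -2  ✓
Hence u(x, y) = - 3 y^{2} - \cos{\left(x \right)} - \cos{\left(y \right)}.

Answer: u(x, y) = - 3 y^{2} - \cos{\left(x \right)} - \cos{\left(y \right)}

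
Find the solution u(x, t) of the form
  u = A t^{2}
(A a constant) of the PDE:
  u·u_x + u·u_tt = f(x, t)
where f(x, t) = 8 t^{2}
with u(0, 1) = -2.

Answer: u(x, t) = - 2 t^{2}

Derivation:
Substitute the ansatz u = A t^{2} into the left-hand side.
Derivatives of the ansatz:
  u_x = 0
  u_tt = 2 A
Term by term:
  u·u_x = 0
  u·u_tt = 2 A^{2} t^{2}
So the left-hand side equals
  2 A^{2} t^{2}
This must equal f(x, t) = 8 t^{2} identically.
Matching coefficients of the independent functions:
  [t^{2}]:  2 A^{2} = 8
These equations allow (A) = (-2) or (2).
Impose the point condition(s):
  u(0, 1) = -2  ⟹  A = -2
Only A = -2 satisfies everything.
Hence u(x, t) = - 2 t^{2}.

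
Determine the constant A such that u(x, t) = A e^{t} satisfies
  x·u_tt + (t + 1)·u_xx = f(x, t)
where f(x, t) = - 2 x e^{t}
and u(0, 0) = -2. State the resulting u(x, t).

Substitute the ansatz u = A e^{t} into the left-hand side.
Derivatives of the ansatz:
  u_tt = A e^{t}
  u_xx = 0
Term by term:
  x·u_tt = A x e^{t}
  (t + 1)·u_xx = 0
So the left-hand side equals
  A x e^{t}
This must equal f(x, t) = - 2 x e^{t} identically.
Matching coefficients of the independent functions:
  [x e^{t}]:  A = -2
Solving: A = -2.
Check against the point condition:
  u(0, 0) = -2  ⟹  A = -2  ✓
Hence u(x, t) = - 2 e^{t}.

Answer: u(x, t) = - 2 e^{t}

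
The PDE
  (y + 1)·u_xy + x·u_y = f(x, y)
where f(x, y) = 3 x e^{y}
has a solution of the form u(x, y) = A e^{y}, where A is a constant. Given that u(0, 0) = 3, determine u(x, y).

Substitute the ansatz u = A e^{y} into the left-hand side.
Derivatives of the ansatz:
  u_xy = 0
  u_y = A e^{y}
Term by term:
  (y + 1)·u_xy = 0
  x·u_y = A x e^{y}
So the left-hand side equals
  A x e^{y}
This must equal f(x, y) = 3 x e^{y} identically.
Matching coefficients of the independent functions:
  [x e^{y}]:  A = 3
Solving: A = 3.
Check against the point condition:
  u(0, 0) = 3  ⟹  A = 3  ✓
Hence u(x, y) = 3 e^{y}.

Answer: u(x, y) = 3 e^{y}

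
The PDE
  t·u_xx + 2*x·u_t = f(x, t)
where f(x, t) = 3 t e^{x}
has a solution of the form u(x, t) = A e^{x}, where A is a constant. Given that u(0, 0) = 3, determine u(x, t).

Substitute the ansatz u = A e^{x} into the left-hand side.
Derivatives of the ansatz:
  u_xx = A e^{x}
  u_t = 0
Term by term:
  t·u_xx = A t e^{x}
  2*x·u_t = 0
So the left-hand side equals
  A t e^{x}
This must equal f(x, t) = 3 t e^{x} identically.
Matching coefficients of the independent functions:
  [t e^{x}]:  A = 3
Solving: A = 3.
Check against the point condition:
  u(0, 0) = 3  ⟹  A = 3  ✓
Hence u(x, t) = 3 e^{x}.

Answer: u(x, t) = 3 e^{x}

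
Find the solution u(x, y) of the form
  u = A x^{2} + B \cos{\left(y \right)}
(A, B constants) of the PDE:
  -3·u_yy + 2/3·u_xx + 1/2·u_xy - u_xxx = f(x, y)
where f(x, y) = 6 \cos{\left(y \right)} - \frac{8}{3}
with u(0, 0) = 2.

Substitute the ansatz u = A x^{2} + B \cos{\left(y \right)} into the left-hand side.
Derivatives of the ansatz:
  u_yy = - B \cos{\left(y \right)}
  u_xx = 2 A
  u_xy = 0
  u_xxx = 0
Term by term:
  -3·u_yy = 3 B \cos{\left(y \right)}
  2/3·u_xx = \frac{4 A}{3}
  1/2·u_xy = 0
  -u_xxx = 0
So the left-hand side equals
  \frac{4 A}{3} + 3 B \cos{\left(y \right)}
This must equal f(x, y) = 6 \cos{\left(y \right)} - \frac{8}{3} identically.
Matching coefficients of the independent functions:
  [constant term]:  \frac{4 A}{3} = - \frac{8}{3}
  [\cos{\left(y \right)}]:  3 B = 6
Solving: A = -2, B = 2.
Check against the point condition:
  u(0, 0) = 2  ⟹  B = 2  ✓
Hence u(x, y) = - 2 x^{2} + 2 \cos{\left(y \right)}.

Answer: u(x, y) = - 2 x^{2} + 2 \cos{\left(y \right)}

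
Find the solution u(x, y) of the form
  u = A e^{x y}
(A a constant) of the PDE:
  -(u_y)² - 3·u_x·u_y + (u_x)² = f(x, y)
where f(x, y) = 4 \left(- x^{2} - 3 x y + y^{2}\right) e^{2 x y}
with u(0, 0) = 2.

Substitute the ansatz u = A e^{x y} into the left-hand side.
Derivatives of the ansatz:
  u_y = A x e^{x y}
  u_x = A y e^{x y}
Term by term:
  -(u_y)² = - A^{2} x^{2} e^{2 x y}
  -3·u_x·u_y = - 3 A^{2} x y e^{2 x y}
  (u_x)² = A^{2} y^{2} e^{2 x y}
So the left-hand side equals
  - A^{2} x^{2} e^{2 x y} - 3 A^{2} x y e^{2 x y} + A^{2} y^{2} e^{2 x y}
This must equal f(x, y) identically; expanded, f = - 4 x^{2} e^{2 x y} - 12 x y e^{2 x y} + 4 y^{2} e^{2 x y}.
Matching coefficients of the independent functions:
  [x^{2} e^{2 x y}]:  - A^{2} = -4
  [y^{2} e^{2 x y}]:  A^{2} = 4
  [x y e^{2 x y}]:  - 3 A^{2} = -12
These equations allow (A) = (-2) or (2).
Impose the point condition(s):
  u(0, 0) = 2  ⟹  A = 2
Only A = 2 satisfies everything.
Hence u(x, y) = 2 e^{x y}.

Answer: u(x, y) = 2 e^{x y}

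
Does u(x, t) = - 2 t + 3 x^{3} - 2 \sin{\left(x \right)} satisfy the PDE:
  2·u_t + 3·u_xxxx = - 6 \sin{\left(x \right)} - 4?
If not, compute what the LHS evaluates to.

Answer: Yes

Derivation:
Evaluate each term of the left-hand side for u = - 2 t + 3 x^{3} - 2 \sin{\left(x \right)}.
Derivatives:
  u_t = -2
  u_xxxx = - 2 \sin{\left(x \right)}
Terms:
  2·u_t = -4
  3·u_xxxx = - 6 \sin{\left(x \right)}
Sum: LHS = - 6 \sin{\left(x \right)} - 4
This is exactly the given right-hand side, so u is a solution.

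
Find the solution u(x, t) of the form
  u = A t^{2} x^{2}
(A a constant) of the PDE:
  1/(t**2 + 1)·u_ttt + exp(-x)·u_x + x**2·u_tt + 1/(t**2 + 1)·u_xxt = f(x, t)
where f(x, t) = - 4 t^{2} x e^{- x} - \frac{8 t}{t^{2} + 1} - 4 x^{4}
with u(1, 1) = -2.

Answer: u(x, t) = - 2 t^{2} x^{2}

Derivation:
Substitute the ansatz u = A t^{2} x^{2} into the left-hand side.
Derivatives of the ansatz:
  u_ttt = 0
  u_x = 2 A t^{2} x
  u_tt = 2 A x^{2}
  u_xxt = 4 A t
Term by term:
  1/(t**2 + 1)·u_ttt = 0
  exp(-x)·u_x = 2 A t^{2} x e^{- x}
  x**2·u_tt = 2 A x^{4}
  1/(t**2 + 1)·u_xxt = \frac{4 A t}{t^{2} + 1}
So the left-hand side equals
  2 A t^{2} x e^{- x} + \frac{4 A t}{t^{2} + 1} + 2 A x^{4}
This must equal f(x, t) = - 4 t^{2} x e^{- x} - \frac{8 t}{t^{2} + 1} - 4 x^{4} identically.
Matching coefficients of the independent functions:
  [x^{4}, t^{2} x e^{- x}]:  2 A = -4
  [\frac{t}{t^{2} + 1}]:  4 A = -8
Solving: A = -2.
Check against the point condition:
  u(1, 1) = -2  ⟹  A = -2  ✓
Hence u(x, t) = - 2 t^{2} x^{2}.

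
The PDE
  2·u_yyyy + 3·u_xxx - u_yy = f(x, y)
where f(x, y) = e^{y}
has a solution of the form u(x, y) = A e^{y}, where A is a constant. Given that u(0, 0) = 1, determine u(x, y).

Answer: u(x, y) = e^{y}

Derivation:
Substitute the ansatz u = A e^{y} into the left-hand side.
Derivatives of the ansatz:
  u_yyyy = A e^{y}
  u_xxx = 0
  u_yy = A e^{y}
Term by term:
  2·u_yyyy = 2 A e^{y}
  3·u_xxx = 0
  -u_yy = - A e^{y}
So the left-hand side equals
  A e^{y}
This must equal f(x, y) = e^{y} identically.
Matching coefficients of the independent functions:
  [e^{y}]:  A = 1
Solving: A = 1.
Check against the point condition:
  u(0, 0) = 1  ⟹  A = 1  ✓
Hence u(x, y) = e^{y}.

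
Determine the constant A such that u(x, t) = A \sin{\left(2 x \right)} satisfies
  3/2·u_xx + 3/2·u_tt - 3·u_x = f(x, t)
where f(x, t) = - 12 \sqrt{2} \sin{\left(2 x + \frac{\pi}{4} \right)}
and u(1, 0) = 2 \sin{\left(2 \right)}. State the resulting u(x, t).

Substitute the ansatz u = A \sin{\left(2 x \right)} into the left-hand side.
Derivatives of the ansatz:
  u_xx = - 4 A \sin{\left(2 x \right)}
  u_tt = 0
  u_x = 2 A \cos{\left(2 x \right)}
Term by term:
  3/2·u_xx = - 6 A \sin{\left(2 x \right)}
  3/2·u_tt = 0
  -3·u_x = - 6 A \cos{\left(2 x \right)}
So the left-hand side equals
  - 6 A \sin{\left(2 x \right)} - 6 A \cos{\left(2 x \right)}
This must equal f(x, t) identically; expanded, f = - 12 \sin{\left(2 x \right)} - 12 \cos{\left(2 x \right)}.
Matching coefficients of the independent functions:
  [\sin{\left(2 x \right)}, \cos{\left(2 x \right)}]:  - 6 A = -12
Solving: A = 2.
Check against the point condition:
  u(1, 0) = 2 \sin{\left(2 \right)}  ⟹  A \sin{\left(2 \right)} = 2 \sin{\left(2 \right)}  ✓
Hence u(x, t) = 2 \sin{\left(2 x \right)}.

Answer: u(x, t) = 2 \sin{\left(2 x \right)}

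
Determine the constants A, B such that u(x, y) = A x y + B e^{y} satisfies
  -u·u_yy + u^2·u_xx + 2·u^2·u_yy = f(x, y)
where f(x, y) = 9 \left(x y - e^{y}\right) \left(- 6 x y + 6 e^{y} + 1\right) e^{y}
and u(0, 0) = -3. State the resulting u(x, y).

Substitute the ansatz u = A x y + B e^{y} into the left-hand side.
Derivatives of the ansatz:
  u_yy = B e^{y}
  u_xx = 0
Term by term:
  -u·u_yy = - A B x y e^{y} - B^{2} e^{2 y}
  u^2·u_xx = 0
  2·u^2·u_yy = 2 A^{2} B x^{2} y^{2} e^{y} + 4 A B^{2} x y e^{2 y} + 2 B^{3} e^{3 y}
So the left-hand side equals
  2 A^{2} B x^{2} y^{2} e^{y} + 4 A B^{2} x y e^{2 y} - A B x y e^{y} + 2 B^{3} e^{3 y} - B^{2} e^{2 y}
This must equal f(x, y) identically; expanded, f = - 54 x^{2} y^{2} e^{y} + 108 x y e^{2 y} + 9 x y e^{y} - 54 e^{3 y} - 9 e^{2 y}.
Matching coefficients of the independent functions:
  [x y e^{y}]:  - A B = 9
  [x y e^{2 y}]:  4 A B^{2} = 108
  [x^{2} y^{2} e^{y}]:  2 A^{2} B = -54
  [e^{2 y}]:  - B^{2} = -9
  [e^{3 y}]:  2 B^{3} = -54
Solving: A = 3, B = -3.
Check against the point condition:
  u(0, 0) = -3  ⟹  B = -3  ✓
Hence u(x, y) = 3 x y - 3 e^{y}.

Answer: u(x, y) = 3 x y - 3 e^{y}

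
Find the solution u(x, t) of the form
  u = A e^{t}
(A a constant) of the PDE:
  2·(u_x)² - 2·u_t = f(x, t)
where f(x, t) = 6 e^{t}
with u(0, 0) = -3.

Answer: u(x, t) = - 3 e^{t}

Derivation:
Substitute the ansatz u = A e^{t} into the left-hand side.
Derivatives of the ansatz:
  u_x = 0
  u_t = A e^{t}
Term by term:
  2·(u_x)² = 0
  -2·u_t = - 2 A e^{t}
So the left-hand side equals
  - 2 A e^{t}
This must equal f(x, t) = 6 e^{t} identically.
Matching coefficients of the independent functions:
  [e^{t}]:  - 2 A = 6
Solving: A = -3.
Check against the point condition:
  u(0, 0) = -3  ⟹  A = -3  ✓
Hence u(x, t) = - 3 e^{t}.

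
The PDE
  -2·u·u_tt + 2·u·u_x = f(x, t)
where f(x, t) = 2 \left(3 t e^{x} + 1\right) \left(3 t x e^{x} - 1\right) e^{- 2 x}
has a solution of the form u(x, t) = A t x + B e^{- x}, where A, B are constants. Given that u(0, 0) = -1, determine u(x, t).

Substitute the ansatz u = A t x + B e^{- x} into the left-hand side.
Derivatives of the ansatz:
  u_tt = 0
  u_x = A t - B e^{- x}
Term by term:
  -2·u·u_tt = 0
  2·u·u_x = 2 A^{2} t^{2} x - 2 A B t x e^{- x} + 2 A B t e^{- x} - 2 B^{2} e^{- 2 x}
So the left-hand side equals
  2 A^{2} t^{2} x - 2 A B t x e^{- x} + 2 A B t e^{- x} - 2 B^{2} e^{- 2 x}
This must equal f(x, t) identically; expanded, f = 18 t^{2} x + 6 t x e^{- x} - 6 t e^{- x} - 2 e^{- 2 x}.
Matching coefficients of the independent functions:
  [t e^{- x}]:  2 A B = -6
  [t^{2} x]:  2 A^{2} = 18
  [t x e^{- x}]:  - 2 A B = 6
  [e^{- 2 x}]:  - 2 B^{2} = -2
These equations allow (A, B) = (-3, 1) or (3, -1).
Impose the point condition(s):
  u(0, 0) = -1  ⟹  B = -1
Only A = 3, B = -1 satisfies everything.
Hence u(x, t) = 3 t x - e^{- x}.

Answer: u(x, t) = 3 t x - e^{- x}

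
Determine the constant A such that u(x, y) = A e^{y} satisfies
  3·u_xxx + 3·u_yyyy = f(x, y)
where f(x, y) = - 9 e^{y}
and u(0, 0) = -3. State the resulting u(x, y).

Substitute the ansatz u = A e^{y} into the left-hand side.
Derivatives of the ansatz:
  u_xxx = 0
  u_yyyy = A e^{y}
Term by term:
  3·u_xxx = 0
  3·u_yyyy = 3 A e^{y}
So the left-hand side equals
  3 A e^{y}
This must equal f(x, y) = - 9 e^{y} identically.
Matching coefficients of the independent functions:
  [e^{y}]:  3 A = -9
Solving: A = -3.
Check against the point condition:
  u(0, 0) = -3  ⟹  A = -3  ✓
Hence u(x, y) = - 3 e^{y}.

Answer: u(x, y) = - 3 e^{y}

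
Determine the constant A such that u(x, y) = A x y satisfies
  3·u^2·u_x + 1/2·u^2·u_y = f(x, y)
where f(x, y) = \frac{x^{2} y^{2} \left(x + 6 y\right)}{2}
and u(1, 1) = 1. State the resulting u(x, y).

Substitute the ansatz u = A x y into the left-hand side.
Derivatives of the ansatz:
  u_x = A y
  u_y = A x
Term by term:
  3·u^2·u_x = 3 A^{3} x^{2} y^{3}
  1/2·u^2·u_y = \frac{A^{3} x^{3} y^{2}}{2}
So the left-hand side equals
  \frac{A^{3} x^{3} y^{2}}{2} + 3 A^{3} x^{2} y^{3}
This must equal f(x, y) identically; expanded, f = \frac{x^{3} y^{2}}{2} + 3 x^{2} y^{3}.
Matching coefficients of the independent functions:
  [x^{2} y^{3}]:  3 A^{3} = 3
  [x^{3} y^{2}]:  \frac{A^{3}}{2} = \frac{1}{2}
Solving: A = 1.
Check against the point condition:
  u(1, 1) = 1  ⟹  A = 1  ✓
Hence u(x, y) = x y.

Answer: u(x, y) = x y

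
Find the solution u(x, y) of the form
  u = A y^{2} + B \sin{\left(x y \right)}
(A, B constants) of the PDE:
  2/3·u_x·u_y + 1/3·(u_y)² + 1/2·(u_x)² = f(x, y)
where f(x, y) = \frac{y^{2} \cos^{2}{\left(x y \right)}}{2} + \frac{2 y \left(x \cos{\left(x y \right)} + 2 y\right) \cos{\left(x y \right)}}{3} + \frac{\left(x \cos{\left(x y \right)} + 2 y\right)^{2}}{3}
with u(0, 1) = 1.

Substitute the ansatz u = A y^{2} + B \sin{\left(x y \right)} into the left-hand side.
Derivatives of the ansatz:
  u_x = B y \cos{\left(x y \right)}
  u_y = 2 A y + B x \cos{\left(x y \right)}
Term by term:
  2/3·u_x·u_y = \frac{4 A B y^{2} \cos{\left(x y \right)}}{3} + \frac{2 B^{2} x y \cos^{2}{\left(x y \right)}}{3}
  1/3·(u_y)² = \frac{4 A^{2} y^{2}}{3} + \frac{4 A B x y \cos{\left(x y \right)}}{3} + \frac{B^{2} x^{2} \cos^{2}{\left(x y \right)}}{3}
  1/2·(u_x)² = \frac{B^{2} y^{2} \cos^{2}{\left(x y \right)}}{2}
So the left-hand side equals
  \frac{4 A^{2} y^{2}}{3} + \frac{4 A B x y \cos{\left(x y \right)}}{3} + \frac{4 A B y^{2} \cos{\left(x y \right)}}{3} + \frac{B^{2} x^{2} \cos^{2}{\left(x y \right)}}{3} + \frac{2 B^{2} x y \cos^{2}{\left(x y \right)}}{3} + \frac{B^{2} y^{2} \cos^{2}{\left(x y \right)}}{2}
This must equal f(x, y) identically; expanded, f = \frac{x^{2} \cos^{2}{\left(x y \right)}}{3} + \frac{2 x y \cos^{2}{\left(x y \right)}}{3} + \frac{4 x y \cos{\left(x y \right)}}{3} + \frac{y^{2} \cos^{2}{\left(x y \right)}}{2} + \frac{4 y^{2} \cos{\left(x y \right)}}{3} + \frac{4 y^{2}}{3}.
Matching coefficients of the independent functions:
  [y^{2}]:  \frac{4 A^{2}}{3} = \frac{4}{3}
  [x^{2} \cos^{2}{\left(x y \right)}]:  \frac{B^{2}}{3} = \frac{1}{3}
  [y^{2} \cos{\left(x y \right)}, x y \cos{\left(x y \right)}]:  \frac{4 A B}{3} = \frac{4}{3}
  [y^{2} \cos^{2}{\left(x y \right)}]:  \frac{B^{2}}{2} = \frac{1}{2}
  [x y \cos^{2}{\left(x y \right)}]:  \frac{2 B^{2}}{3} = \frac{2}{3}
These equations allow (A, B) = (-1, -1) or (1, 1).
Impose the point condition(s):
  u(0, 1) = 1  ⟹  A = 1
Only A = 1, B = 1 satisfies everything.
Hence u(x, y) = y^{2} + \sin{\left(x y \right)}.

Answer: u(x, y) = y^{2} + \sin{\left(x y \right)}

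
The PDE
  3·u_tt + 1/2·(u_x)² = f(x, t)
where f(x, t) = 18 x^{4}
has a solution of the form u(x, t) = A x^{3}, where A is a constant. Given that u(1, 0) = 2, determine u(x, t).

Answer: u(x, t) = 2 x^{3}

Derivation:
Substitute the ansatz u = A x^{3} into the left-hand side.
Derivatives of the ansatz:
  u_tt = 0
  u_x = 3 A x^{2}
Term by term:
  3·u_tt = 0
  1/2·(u_x)² = \frac{9 A^{2} x^{4}}{2}
So the left-hand side equals
  \frac{9 A^{2} x^{4}}{2}
This must equal f(x, t) = 18 x^{4} identically.
Matching coefficients of the independent functions:
  [x^{4}]:  \frac{9 A^{2}}{2} = 18
These equations allow (A) = (-2) or (2).
Impose the point condition(s):
  u(1, 0) = 2  ⟹  A = 2
Only A = 2 satisfies everything.
Hence u(x, t) = 2 x^{3}.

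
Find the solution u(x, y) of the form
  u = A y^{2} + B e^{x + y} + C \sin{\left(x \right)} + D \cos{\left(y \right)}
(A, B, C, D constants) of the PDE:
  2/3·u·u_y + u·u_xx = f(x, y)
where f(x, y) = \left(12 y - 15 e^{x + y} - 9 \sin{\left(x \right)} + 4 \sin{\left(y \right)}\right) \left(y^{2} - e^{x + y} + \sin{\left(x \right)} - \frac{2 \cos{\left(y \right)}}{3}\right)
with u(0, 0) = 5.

Answer: u(x, y) = - 3 y^{2} + 3 e^{x + y} - 3 \sin{\left(x \right)} + 2 \cos{\left(y \right)}

Derivation:
Substitute the ansatz u = A y^{2} + B e^{x + y} + C \sin{\left(x \right)} + D \cos{\left(y \right)} into the left-hand side.
Derivatives of the ansatz:
  u_y = 2 A y + B e^{x} e^{y} - D \sin{\left(y \right)}
  u_xx = B e^{x} e^{y} - C \sin{\left(x \right)}
Term by term:
  2/3·u·u_y = \frac{4 A^{2} y^{3}}{3} + \frac{2 A B y^{2} e^{x} e^{y}}{3} + \frac{4 A B y e^{x} e^{y}}{3} + \frac{4 A C y \sin{\left(x \right)}}{3} - \frac{2 A D y^{2} \sin{\left(y \right)}}{3} + \frac{4 A D y \cos{\left(y \right)}}{3} + \frac{2 B^{2} e^{2 x} e^{2 y}}{3} + \frac{2 B C e^{x} e^{y} \sin{\left(x \right)}}{3} - \frac{2 B D e^{x} e^{y} \sin{\left(y \right)}}{3} + \frac{2 B D e^{x} e^{y} \cos{\left(y \right)}}{3} - \frac{2 C D \sin{\left(x \right)} \sin{\left(y \right)}}{3} - \frac{2 D^{2} \sin{\left(y \right)} \cos{\left(y \right)}}{3}
  u·u_xx = A B y^{2} e^{x} e^{y} - A C y^{2} \sin{\left(x \right)} + B^{2} e^{2 x} e^{2 y} + B D e^{x} e^{y} \cos{\left(y \right)} - C^{2} \sin^{2}{\left(x \right)} - C D \sin{\left(x \right)} \cos{\left(y \right)}
So the left-hand side equals
  \frac{4 A^{2} y^{3}}{3} + \frac{5 A B y^{2} e^{x} e^{y}}{3} + \frac{4 A B y e^{x} e^{y}}{3} - A C y^{2} \sin{\left(x \right)} + \frac{4 A C y \sin{\left(x \right)}}{3} - \frac{2 A D y^{2} \sin{\left(y \right)}}{3} + \frac{4 A D y \cos{\left(y \right)}}{3} + \frac{5 B^{2} e^{2 x} e^{2 y}}{3} + \frac{2 B C e^{x} e^{y} \sin{\left(x \right)}}{3} - \frac{2 B D e^{x} e^{y} \sin{\left(y \right)}}{3} + \frac{5 B D e^{x} e^{y} \cos{\left(y \right)}}{3} - C^{2} \sin^{2}{\left(x \right)} - \frac{2 C D \sin{\left(x \right)} \sin{\left(y \right)}}{3} - C D \sin{\left(x \right)} \cos{\left(y \right)} - \frac{2 D^{2} \sin{\left(y \right)} \cos{\left(y \right)}}{3}
This must equal f(x, y) identically; expanded, f = 12 y^{3} - 15 y^{2} e^{x} e^{y} - 9 y^{2} \sin{\left(x \right)} + 4 y^{2} \sin{\left(y \right)} - 12 y e^{x} e^{y} + 12 y \sin{\left(x \right)} - 8 y \cos{\left(y \right)} + 15 e^{2 x} e^{2 y} - 6 e^{x} e^{y} \sin{\left(x \right)} - 4 e^{x} e^{y} \sin{\left(y \right)} + 10 e^{x} e^{y} \cos{\left(y \right)} - 9 \sin^{2}{\left(x \right)} + 4 \sin{\left(x \right)} \sin{\left(y \right)} + 6 \sin{\left(x \right)} \cos{\left(y \right)} - \frac{8 \sin{\left(y \right)} \cos{\left(y \right)}}{3}.
Matching coefficients of the independent functions:
(each divided by its leading coefficient; functions giving the same equation are listed together)
  [y^{3}]:  A^{2} - 9 = 0
  [y \sin{\left(x \right)}, y^{2} \sin{\left(x \right)}]:  A C - 9 = 0
  [y \cos{\left(y \right)}, y^{2} \sin{\left(y \right)}]:  A D + 6 = 0
  [e^{2 x} e^{2 y}]:  B^{2} - 9 = 0
  [\sin{\left(x \right)} \sin{\left(y \right)}, \sin{\left(x \right)} \cos{\left(y \right)}]:  C D + 6 = 0
  [\sin{\left(y \right)} \cos{\left(y \right)}]:  D^{2} - 4 = 0
  [y e^{x} e^{y}, y^{2} e^{x} e^{y}]:  A B + 9 = 0
  [e^{x} e^{y} \sin{\left(x \right)}]:  B C + 9 = 0
  [e^{x} e^{y} \sin{\left(y \right)}, e^{x} e^{y} \cos{\left(y \right)}]:  B D - 6 = 0
  [\sin^{2}{\left(x \right)}]:  C^{2} - 9 = 0
These equations allow (A, B, C, D) = (-3, 3, -3, 2) or (3, -3, 3, -2).
Impose the point condition(s):
  u(0, 0) = 5  ⟹  B + D = 5
Only A = -3, B = 3, C = -3, D = 2 satisfies everything.
Hence u(x, y) = - 3 y^{2} + 3 e^{x + y} - 3 \sin{\left(x \right)} + 2 \cos{\left(y \right)}.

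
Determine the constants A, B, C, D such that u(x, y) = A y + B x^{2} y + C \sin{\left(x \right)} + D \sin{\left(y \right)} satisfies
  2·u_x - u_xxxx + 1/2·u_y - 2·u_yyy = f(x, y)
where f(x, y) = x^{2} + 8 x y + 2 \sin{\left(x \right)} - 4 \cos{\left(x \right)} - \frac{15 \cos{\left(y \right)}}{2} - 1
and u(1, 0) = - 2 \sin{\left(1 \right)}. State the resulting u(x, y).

Answer: u(x, y) = 2 x^{2} y - 2 y - 2 \sin{\left(x \right)} - 3 \sin{\left(y \right)}

Derivation:
Substitute the ansatz u = A y + B x^{2} y + C \sin{\left(x \right)} + D \sin{\left(y \right)} into the left-hand side.
Derivatives of the ansatz:
  u_x = 2 B x y + C \cos{\left(x \right)}
  u_xxxx = C \sin{\left(x \right)}
  u_y = A + B x^{2} + D \cos{\left(y \right)}
  u_yyy = - D \cos{\left(y \right)}
Term by term:
  2·u_x = 4 B x y + 2 C \cos{\left(x \right)}
  -u_xxxx = - C \sin{\left(x \right)}
  1/2·u_y = \frac{A}{2} + \frac{B x^{2}}{2} + \frac{D \cos{\left(y \right)}}{2}
  -2·u_yyy = 2 D \cos{\left(y \right)}
So the left-hand side equals
  \frac{A}{2} + \frac{B x^{2}}{2} + 4 B x y - C \sin{\left(x \right)} + 2 C \cos{\left(x \right)} + \frac{5 D \cos{\left(y \right)}}{2}
This must equal f(x, y) = x^{2} + 8 x y + 2 \sin{\left(x \right)} - 4 \cos{\left(x \right)} - \frac{15 \cos{\left(y \right)}}{2} - 1 identically.
Matching coefficients of the independent functions:
  [constant term]:  \frac{A}{2} = -1
  [x^{2}]:  \frac{B}{2} = 1
  [x y]:  4 B = 8
  [\sin{\left(x \right)}]:  - C = 2
  [\cos{\left(x \right)}]:  2 C = -4
  [\cos{\left(y \right)}]:  \frac{5 D}{2} = - \frac{15}{2}
Solving: A = -2, B = 2, C = -2, D = -3.
Check against the point condition:
  u(1, 0) = - 2 \sin{\left(1 \right)}  ⟹  C \sin{\left(1 \right)} = - 2 \sin{\left(1 \right)}  ✓
Hence u(x, y) = 2 x^{2} y - 2 y - 2 \sin{\left(x \right)} - 3 \sin{\left(y \right)}.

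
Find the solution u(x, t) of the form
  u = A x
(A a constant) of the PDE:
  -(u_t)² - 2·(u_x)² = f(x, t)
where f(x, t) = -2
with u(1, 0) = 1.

Substitute the ansatz u = A x into the left-hand side.
Derivatives of the ansatz:
  u_t = 0
  u_x = A
Term by term:
  -(u_t)² = 0
  -2·(u_x)² = - 2 A^{2}
So the left-hand side equals
  - 2 A^{2}
This must equal f(x, t) = -2 identically.
Matching coefficients of the independent functions:
  [constant term]:  - 2 A^{2} = -2
These equations allow (A) = (-1) or (1).
Impose the point condition(s):
  u(1, 0) = 1  ⟹  A = 1
Only A = 1 satisfies everything.
Hence u(x, t) = x.

Answer: u(x, t) = x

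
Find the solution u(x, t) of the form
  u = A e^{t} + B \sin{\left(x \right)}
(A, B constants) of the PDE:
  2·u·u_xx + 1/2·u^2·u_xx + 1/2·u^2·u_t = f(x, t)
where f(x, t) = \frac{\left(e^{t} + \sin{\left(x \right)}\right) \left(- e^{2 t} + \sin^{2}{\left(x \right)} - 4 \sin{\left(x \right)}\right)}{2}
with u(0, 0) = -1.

Substitute the ansatz u = A e^{t} + B \sin{\left(x \right)} into the left-hand side.
Derivatives of the ansatz:
  u_xx = - B \sin{\left(x \right)}
  u_t = A e^{t}
Term by term:
  2·u·u_xx = - 2 A B e^{t} \sin{\left(x \right)} - 2 B^{2} \sin^{2}{\left(x \right)}
  1/2·u^2·u_xx = - \frac{A^{2} B e^{2 t} \sin{\left(x \right)}}{2} - A B^{2} e^{t} \sin^{2}{\left(x \right)} - \frac{B^{3} \sin^{3}{\left(x \right)}}{2}
  1/2·u^2·u_t = \frac{A^{3} e^{3 t}}{2} + A^{2} B e^{2 t} \sin{\left(x \right)} + \frac{A B^{2} e^{t} \sin^{2}{\left(x \right)}}{2}
So the left-hand side equals
  \frac{A^{3} e^{3 t}}{2} + \frac{A^{2} B e^{2 t} \sin{\left(x \right)}}{2} - \frac{A B^{2} e^{t} \sin^{2}{\left(x \right)}}{2} - 2 A B e^{t} \sin{\left(x \right)} - \frac{B^{3} \sin^{3}{\left(x \right)}}{2} - 2 B^{2} \sin^{2}{\left(x \right)}
This must equal f(x, t) identically; expanded, f = - \frac{e^{3 t}}{2} - \frac{e^{2 t} \sin{\left(x \right)}}{2} + \frac{e^{t} \sin^{2}{\left(x \right)}}{2} - 2 e^{t} \sin{\left(x \right)} + \frac{\sin^{3}{\left(x \right)}}{2} - 2 \sin^{2}{\left(x \right)}.
Matching coefficients of the independent functions:
  [e^{t} \sin{\left(x \right)}]:  - 2 A B = -2
  [e^{t} \sin^{2}{\left(x \right)}]:  - \frac{A B^{2}}{2} = \frac{1}{2}
  [e^{2 t} \sin{\left(x \right)}]:  \frac{A^{2} B}{2} = - \frac{1}{2}
  [e^{3 t}]:  \frac{A^{3}}{2} = - \frac{1}{2}
  [\sin^{2}{\left(x \right)}]:  - 2 B^{2} = -2
  [\sin^{3}{\left(x \right)}]:  - \frac{B^{3}}{2} = \frac{1}{2}
Solving: A = -1, B = -1.
Check against the point condition:
  u(0, 0) = -1  ⟹  A = -1  ✓
Hence u(x, t) = - e^{t} - \sin{\left(x \right)}.

Answer: u(x, t) = - e^{t} - \sin{\left(x \right)}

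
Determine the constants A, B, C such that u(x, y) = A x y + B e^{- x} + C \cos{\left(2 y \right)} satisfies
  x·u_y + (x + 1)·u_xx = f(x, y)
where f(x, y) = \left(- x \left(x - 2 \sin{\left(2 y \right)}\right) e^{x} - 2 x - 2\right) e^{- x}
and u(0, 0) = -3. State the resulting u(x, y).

Answer: u(x, y) = - x y - \cos{\left(2 y \right)} - 2 e^{- x}

Derivation:
Substitute the ansatz u = A x y + B e^{- x} + C \cos{\left(2 y \right)} into the left-hand side.
Derivatives of the ansatz:
  u_y = A x - 2 C \sin{\left(2 y \right)}
  u_xx = B e^{- x}
Term by term:
  x·u_y = A x^{2} - 2 C x \sin{\left(2 y \right)}
  (x + 1)·u_xx = B x e^{- x} + B e^{- x}
So the left-hand side equals
  A x^{2} + B x e^{- x} + B e^{- x} - 2 C x \sin{\left(2 y \right)}
This must equal f(x, y) = \left(- x \left(x - 2 \sin{\left(2 y \right)}\right) e^{x} - 2 x - 2\right) e^{- x} identically.
Matching coefficients of the independent functions:
  [x^{2}]:  A = -1
  [x e^{- x}, e^{- x}]:  B = -2
  [x \sin{\left(2 y \right)}]:  - 2 C = 2
Solving: A = -1, B = -2, C = -1.
Check against the point condition:
  u(0, 0) = -3  ⟹  B + C = -3  ✓
Hence u(x, y) = - x y - \cos{\left(2 y \right)} - 2 e^{- x}.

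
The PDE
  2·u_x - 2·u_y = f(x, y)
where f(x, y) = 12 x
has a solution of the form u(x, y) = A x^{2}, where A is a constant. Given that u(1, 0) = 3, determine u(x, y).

Answer: u(x, y) = 3 x^{2}

Derivation:
Substitute the ansatz u = A x^{2} into the left-hand side.
Derivatives of the ansatz:
  u_x = 2 A x
  u_y = 0
Term by term:
  2·u_x = 4 A x
  -2·u_y = 0
So the left-hand side equals
  4 A x
This must equal f(x, y) = 12 x identically.
Matching coefficients of the independent functions:
  [x]:  4 A = 12
Solving: A = 3.
Check against the point condition:
  u(1, 0) = 3  ⟹  A = 3  ✓
Hence u(x, y) = 3 x^{2}.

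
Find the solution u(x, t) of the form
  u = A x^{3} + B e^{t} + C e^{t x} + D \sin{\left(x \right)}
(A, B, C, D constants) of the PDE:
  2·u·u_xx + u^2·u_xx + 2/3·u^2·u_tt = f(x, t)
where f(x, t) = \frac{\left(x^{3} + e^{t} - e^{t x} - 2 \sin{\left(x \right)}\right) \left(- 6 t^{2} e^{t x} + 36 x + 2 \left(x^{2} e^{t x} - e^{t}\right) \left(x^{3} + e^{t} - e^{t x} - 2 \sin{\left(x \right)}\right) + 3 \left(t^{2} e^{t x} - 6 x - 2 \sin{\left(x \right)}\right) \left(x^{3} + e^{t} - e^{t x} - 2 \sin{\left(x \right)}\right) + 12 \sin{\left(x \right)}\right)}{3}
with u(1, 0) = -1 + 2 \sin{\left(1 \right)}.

Substitute the ansatz u = A x^{3} + B e^{t} + C e^{t x} + D \sin{\left(x \right)} into the left-hand side.
Derivatives of the ansatz:
  u_xx = 6 A x + C t^{2} e^{t x} - D \sin{\left(x \right)}
  u_tt = B e^{t} + C x^{2} e^{t x}
Term by term:
  2·u·u_xx = 12 A^{2} x^{4} + 12 A B x e^{t} + 2 A C t^{2} x^{3} e^{t x} + 12 A C x e^{t x} - 2 A D x^{3} \sin{\left(x \right)} + 12 A D x \sin{\left(x \right)} + 2 B C t^{2} e^{t} e^{t x} - 2 B D e^{t} \sin{\left(x \right)} + 2 C^{2} t^{2} e^{2 t x} + 2 C D t^{2} e^{t x} \sin{\left(x \right)} - 2 C D e^{t x} \sin{\left(x \right)} - 2 D^{2} \sin^{2}{\left(x \right)}
  u^2·u_xx = 6 A^{3} x^{7} + 12 A^{2} B x^{4} e^{t} + A^{2} C t^{2} x^{6} e^{t x} + 12 A^{2} C x^{4} e^{t x} - A^{2} D x^{6} \sin{\left(x \right)} + 12 A^{2} D x^{4} \sin{\left(x \right)} + 6 A B^{2} x e^{2 t} + 2 A B C t^{2} x^{3} e^{t} e^{t x} + 12 A B C x e^{t} e^{t x} - 2 A B D x^{3} e^{t} \sin{\left(x \right)} + 12 A B D x e^{t} \sin{\left(x \right)} + 2 A C^{2} t^{2} x^{3} e^{2 t x} + 6 A C^{2} x e^{2 t x} + 2 A C D t^{2} x^{3} e^{t x} \sin{\left(x \right)} - 2 A C D x^{3} e^{t x} \sin{\left(x \right)} + 12 A C D x e^{t x} \sin{\left(x \right)} - 2 A D^{2} x^{3} \sin^{2}{\left(x \right)} + 6 A D^{2} x \sin^{2}{\left(x \right)} + B^{2} C t^{2} e^{2 t} e^{t x} - B^{2} D e^{2 t} \sin{\left(x \right)} + 2 B C^{2} t^{2} e^{t} e^{2 t x} + 2 B C D t^{2} e^{t} e^{t x} \sin{\left(x \right)} - 2 B C D e^{t} e^{t x} \sin{\left(x \right)} - 2 B D^{2} e^{t} \sin^{2}{\left(x \right)} + C^{3} t^{2} e^{3 t x} + 2 C^{2} D t^{2} e^{2 t x} \sin{\left(x \right)} - C^{2} D e^{2 t x} \sin{\left(x \right)} + C D^{2} t^{2} e^{t x} \sin^{2}{\left(x \right)} - 2 C D^{2} e^{t x} \sin^{2}{\left(x \right)} - D^{3} \sin^{3}{\left(x \right)}
  2/3·u^2·u_tt = \frac{2 A^{2} B x^{6} e^{t}}{3} + \frac{2 A^{2} C x^{8} e^{t x}}{3} + \frac{4 A B^{2} x^{3} e^{2 t}}{3} + \frac{4 A B C x^{5} e^{t} e^{t x}}{3} + \frac{4 A B C x^{3} e^{t} e^{t x}}{3} + \frac{4 A B D x^{3} e^{t} \sin{\left(x \right)}}{3} + \frac{4 A C^{2} x^{5} e^{2 t x}}{3} + \frac{4 A C D x^{5} e^{t x} \sin{\left(x \right)}}{3} + \frac{2 B^{3} e^{3 t}}{3} + \frac{2 B^{2} C x^{2} e^{2 t} e^{t x}}{3} + \frac{4 B^{2} C e^{2 t} e^{t x}}{3} + \frac{4 B^{2} D e^{2 t} \sin{\left(x \right)}}{3} + \frac{4 B C^{2} x^{2} e^{t} e^{2 t x}}{3} + \frac{2 B C^{2} e^{t} e^{2 t x}}{3} + \frac{4 B C D x^{2} e^{t} e^{t x} \sin{\left(x \right)}}{3} + \frac{4 B C D e^{t} e^{t x} \sin{\left(x \right)}}{3} + \frac{2 B D^{2} e^{t} \sin^{2}{\left(x \right)}}{3} + \frac{2 C^{3} x^{2} e^{3 t x}}{3} + \frac{4 C^{2} D x^{2} e^{2 t x} \sin{\left(x \right)}}{3} + \frac{2 C D^{2} x^{2} e^{t x} \sin^{2}{\left(x \right)}}{3}
Sum these and collect like terms in the independent variables.
This must equal f(x, t) identically; expanded, f = t^{2} x^{6} e^{t x} + 2 t^{2} x^{3} e^{t} e^{t x} - 2 t^{2} x^{3} e^{2 t x} - 4 t^{2} x^{3} e^{t x} \sin{\left(x \right)} - 2 t^{2} x^{3} e^{t x} + t^{2} e^{2 t} e^{t x} - 2 t^{2} e^{t} e^{2 t x} - 4 t^{2} e^{t} e^{t x} \sin{\left(x \right)} - 2 t^{2} e^{t} e^{t x} + t^{2} e^{3 t x} + 4 t^{2} e^{2 t x} \sin{\left(x \right)} + 2 t^{2} e^{2 t x} + 4 t^{2} e^{t x} \sin^{2}{\left(x \right)} + 4 t^{2} e^{t x} \sin{\left(x \right)} + \frac{2 x^{8} e^{t x}}{3} - 6 x^{7} - \frac{2 x^{6} e^{t}}{3} - 2 x^{6} \sin{\left(x \right)} + \frac{4 x^{5} e^{t} e^{t x}}{3} - \frac{4 x^{5} e^{2 t x}}{3} - \frac{8 x^{5} e^{t x} \sin{\left(x \right)}}{3} - 12 x^{4} e^{t} + 12 x^{4} e^{t x} + 24 x^{4} \sin{\left(x \right)} + 12 x^{4} - \frac{4 x^{3} e^{2 t}}{3} + \frac{4 x^{3} e^{t} e^{t x}}{3} - \frac{4 x^{3} e^{t} \sin{\left(x \right)}}{3} + 4 x^{3} e^{t x} \sin{\left(x \right)} + 8 x^{3} \sin^{2}{\left(x \right)} + 4 x^{3} \sin{\left(x \right)} + \frac{2 x^{2} e^{2 t} e^{t x}}{3} - \frac{4 x^{2} e^{t} e^{2 t x}}{3} - \frac{8 x^{2} e^{t} e^{t x} \sin{\left(x \right)}}{3} + \frac{2 x^{2} e^{3 t x}}{3} + \frac{8 x^{2} e^{2 t x} \sin{\left(x \right)}}{3} + \frac{8 x^{2} e^{t x} \sin^{2}{\left(x \right)}}{3} - 6 x e^{2 t} + 12 x e^{t} e^{t x} + 24 x e^{t} \sin{\left(x \right)} + 12 x e^{t} - 6 x e^{2 t x} - 24 x e^{t x} \sin{\left(x \right)} - 12 x e^{t x} - 24 x \sin^{2}{\left(x \right)} - 24 x \sin{\left(x \right)} - \frac{2 e^{3 t}}{3} + \frac{4 e^{2 t} e^{t x}}{3} + \frac{2 e^{2 t} \sin{\left(x \right)}}{3} - \frac{2 e^{t} e^{2 t x}}{3} + \frac{4 e^{t} e^{t x} \sin{\left(x \right)}}{3} + \frac{16 e^{t} \sin^{2}{\left(x \right)}}{3} + 4 e^{t} \sin{\left(x \right)} - 2 e^{2 t x} \sin{\left(x \right)} - 8 e^{t x} \sin^{2}{\left(x \right)} - 4 e^{t x} \sin{\left(x \right)} - 8 \sin^{3}{\left(x \right)} - 8 \sin^{2}{\left(x \right)}.
Matching coefficients of the independent functions:
(each divided by its leading coefficient; functions giving the same equation are listed together)
  [x^{4}]:  A^{2} - 1 = 0
  [x^{7}]:  A^{3} + 1 = 0
  [t^{2} e^{2 t x}]:  C^{2} - 1 = 0
  [t^{2} e^{3 t x}, x^{2} e^{3 t x}]:  C^{3} - 1 = 0
  [x e^{t}]:  A B - 1 = 0
  [x e^{2 t}, x^{3} e^{2 t}]:  A B^{2} + 1 = 0
  [x e^{t x}, t^{2} x^{3} e^{t x}]:  A C + 1 = 0
  [x e^{2 t x}, x^{5} e^{2 t x}, t^{2} x^{3} e^{2 t x}]:  A C^{2} + 1 = 0
  [x \sin{\left(x \right)}, x^{3} \sin{\left(x \right)}]:  A D + 2 = 0
  [x \sin^{2}{\left(x \right)}, x^{3} \sin^{2}{\left(x \right)}]:  A D^{2} + 4 = 0
  [x^{4} e^{t}, x^{6} e^{t}]:  A^{2} B + 1 = 0
  [x^{4} e^{t x}, x^{8} e^{t x}, t^{2} x^{6} e^{t x}]:  A^{2} C - 1 = 0
  [x^{4} \sin{\left(x \right)}, x^{6} \sin{\left(x \right)}]:  A^{2} D - 2 = 0
  [e^{t} e^{2 t x}, t^{2} e^{t} e^{2 t x}, x^{2} e^{t} e^{2 t x}]:  B C^{2} + 1 = 0
  [e^{t} \sin{\left(x \right)}]:  B D + 2 = 0
  [e^{t} \sin^{2}{\left(x \right)}]:  B D^{2} + 4 = 0
  [e^{2 t} e^{t x}, t^{2} e^{2 t} e^{t x}, x^{2} e^{2 t} e^{t x}]:  B^{2} C - 1 = 0
  [e^{2 t} \sin{\left(x \right)}]:  B^{2} D - 2 = 0
  [e^{t x} \sin{\left(x \right)}, t^{2} e^{t x} \sin{\left(x \right)}]:  C D - 2 = 0
  [e^{t x} \sin^{2}{\left(x \right)}, t^{2} e^{t x} \sin^{2}{\left(x \right)}, x^{2} e^{t x} \sin^{2}{\left(x \right)}]:  C D^{2} - 4 = 0
  [e^{2 t x} \sin{\left(x \right)}, t^{2} e^{2 t x} \sin{\left(x \right)}, x^{2} e^{2 t x} \sin{\left(x \right)}]:  C^{2} D - 2 = 0
  [t^{2} e^{t} e^{t x}]:  B C + 1 = 0
  [x e^{t} e^{t x}, x^{3} e^{t} e^{t x}, x^{5} e^{t} e^{t x}, …]:  A B C - 1 = 0
  [x e^{t} \sin{\left(x \right)}, x^{3} e^{t} \sin{\left(x \right)}]:  A B D - 2 = 0
  [x e^{t x} \sin{\left(x \right)}, x^{3} e^{t x} \sin{\left(x \right)}, x^{5} e^{t x} \sin{\left(x \right)}, …]:  A C D + 2 = 0
  [e^{t} e^{t x} \sin{\left(x \right)}, t^{2} e^{t} e^{t x} \sin{\left(x \right)}, x^{2} e^{t} e^{t x} \sin{\left(x \right)}]:  B C D + 2 = 0
  [e^{3 t}]:  B^{3} + 1 = 0
  [\sin^{2}{\left(x \right)}]:  D^{2} - 4 = 0
  [\sin^{3}{\left(x \right)}]:  D^{3} - 8 = 0
Solving: A = -1, B = -1, C = 1, D = 2.
Check against the point condition:
  u(1, 0) = -1 + 2 \sin{\left(1 \right)}  ⟹  A + B + C + D \sin{\left(1 \right)} = -1 + 2 \sin{\left(1 \right)}  ✓
Hence u(x, t) = - x^{3} - e^{t} + e^{t x} + 2 \sin{\left(x \right)}.

Answer: u(x, t) = - x^{3} - e^{t} + e^{t x} + 2 \sin{\left(x \right)}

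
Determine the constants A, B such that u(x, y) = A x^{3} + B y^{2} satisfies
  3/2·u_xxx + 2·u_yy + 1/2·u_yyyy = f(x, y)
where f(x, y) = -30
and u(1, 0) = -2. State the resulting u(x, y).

Substitute the ansatz u = A x^{3} + B y^{2} into the left-hand side.
Derivatives of the ansatz:
  u_xxx = 6 A
  u_yy = 2 B
  u_yyyy = 0
Term by term:
  3/2·u_xxx = 9 A
  2·u_yy = 4 B
  1/2·u_yyyy = 0
So the left-hand side equals
  9 A + 4 B
This must equal f(x, y) = -30 identically.
Matching coefficients of the independent functions:
  [constant term]:  9 A + 4 B = -30
These equations do not fix every constant; impose the point condition(s):
  u(1, 0) = -2  ⟹  A = -2
Solving the combined system: A = -2, B = -3.
Hence u(x, y) = - 2 x^{3} - 3 y^{2}.

Answer: u(x, y) = - 2 x^{3} - 3 y^{2}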